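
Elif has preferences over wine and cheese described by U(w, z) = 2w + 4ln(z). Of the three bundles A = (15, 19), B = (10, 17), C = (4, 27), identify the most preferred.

Bundle A

Evaluate utility at each bundle:
U(A) = 41.778.
U(B) = 31.333.
U(C) = 21.183.
Highest utility is A, so A ≻ B ≻ C.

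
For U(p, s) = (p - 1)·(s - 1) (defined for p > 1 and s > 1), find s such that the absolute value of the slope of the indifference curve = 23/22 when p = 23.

s = 24

MU_p = (s−1), MU_s = (p−1).
MRS = (s−1)/(p−1).
Substitute p = 23: MRS = (s − 1)/22. Setting this equal to 23/22 gives s − 1 = (23/22)·22 = 23, so s = 24.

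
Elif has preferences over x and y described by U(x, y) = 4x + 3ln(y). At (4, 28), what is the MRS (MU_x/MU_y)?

MU_x = 4, MU_y = 3/y.
MRS = 4 ÷ (3/y).
At (4, 28): MRS = 112/3.
So at (4, 28) the consumer would give up 112/3 units of y for one more unit of x.

MRS = 112/3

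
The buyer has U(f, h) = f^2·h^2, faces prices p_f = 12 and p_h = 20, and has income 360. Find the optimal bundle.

f* = 15, h* = 9

MU_f = 2·f·h^2 and MU_h = 2·f^2·h.
MRS = MU_f/MU_h = h/f.
Tangency: set MRS = p_f/p_h = 12/20 = 0.6.
So h/f = 0.6, i.e. h = 0.6·f.
Substitute into the budget 12·f + 20·h = 360: 24·f = 360, so f* = 15.
Then h* = 0.6·15 = 9.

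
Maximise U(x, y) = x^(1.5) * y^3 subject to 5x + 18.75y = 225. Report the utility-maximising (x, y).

x* = 15, y* = 8

MU_x = 1.5·√x·y^3 and MU_y = 3·x^(1.5)·y^2.
MRS = MU_x/MU_y = (0.5)·y/x.
Tangency: set MRS = p_x/p_y = 5/18.75 = 4/15.
So (0.5)·y/x = 4/15, i.e. y = (8/15)·x.
Substitute into the budget 5·x + 18.75·y = 225: 15·x = 225, so x* = 15.
Then y* = (8/15)·15 = 8.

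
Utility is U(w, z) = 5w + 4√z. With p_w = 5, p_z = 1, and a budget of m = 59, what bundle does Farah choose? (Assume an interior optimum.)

w* = 11, z* = 4

MU_w = 5, MU_z = 4/(2√z).
MRS = 5 ÷ (4/(2√z)).
Tangency: set MRS = p_w/p_z = 5/1 = 5.
MRS depends only on z: 2.5·√z = 5 ⇒ √z = 5/2.5 = 2 ⇒ z* = 4.
From the budget, 5·w = 59 − 1·4 = 55, so w* = 11.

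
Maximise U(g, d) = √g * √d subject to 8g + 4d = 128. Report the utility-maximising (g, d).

g* = 8, d* = 16

MU_g = 0.5·g^(-0.5)·√d and MU_d = 0.5·√g·d^(-0.5).
MRS = MU_g/MU_d = d/g.
Tangency: set MRS = p_g/p_d = 8/4 = 2.
So d/g = 2, i.e. d = 2·g.
Substitute into the budget 8·g + 4·d = 128: 16·g = 128, so g* = 8.
Then d* = 2·8 = 16.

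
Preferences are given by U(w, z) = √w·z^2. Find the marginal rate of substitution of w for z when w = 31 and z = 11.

MU_w = 0.5·w^(-0.5)·z^2 and MU_z = 2·√w·z.
MRS = MU_w/MU_z = (0.25)·z/w.
At (31, 11): MRS = 11/124.
So at (31, 11) the consumer would give up 11/124 units of z for one more unit of w.

MRS = 11/124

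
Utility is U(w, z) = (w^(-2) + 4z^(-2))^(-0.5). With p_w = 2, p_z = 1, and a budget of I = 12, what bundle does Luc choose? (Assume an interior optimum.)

w* = 3, z* = 6

For CES with ρ = -2, MRS = (1/4)·(z/w)^3.
Tangency: set MRS = p_w/p_z = 2/1 = 2.
So (z/w)^3 = 8; taking the cube root, z/w = 2, i.e. z = 2·w.
Substitute into the budget 2·w + 1·z = 12: 4·w = 12, so w* = 3 and z* = 2·3 = 6.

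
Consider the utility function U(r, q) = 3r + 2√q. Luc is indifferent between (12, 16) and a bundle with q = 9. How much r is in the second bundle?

U(12, 16) = 44.
Set U(r, 9) = 44 and solve.
With q = 9: √9 = 3, so 3r = 44 − 2·3 = 38 and r = 38/3.
Check: U(38/3, 9) = 44.

r = 38/3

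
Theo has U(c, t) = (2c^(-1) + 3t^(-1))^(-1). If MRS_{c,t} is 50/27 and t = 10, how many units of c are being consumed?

For CES with ρ = -1, MRS = (2/3)·(t/c)^2.
Setting (2/3)·(10/c)^2 = 50/27 gives (10/c)^2 = 25/9, so 10/c = 5/3 and c = 6.

c = 6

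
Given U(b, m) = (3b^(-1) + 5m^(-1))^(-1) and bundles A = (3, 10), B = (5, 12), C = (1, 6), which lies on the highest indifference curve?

Bundle B

Evaluate utility at each bundle:
U(A) = 0.667.
U(B) = 0.984.
U(C) = 0.261.
Highest utility is B, so B ≻ A ≻ C.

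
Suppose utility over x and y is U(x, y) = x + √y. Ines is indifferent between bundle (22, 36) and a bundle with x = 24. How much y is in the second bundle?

U(22, 36) = 28.
Set U(24, y) = 28 and solve.
With x = 24: √y = 28 − 24 = 4, so √y = 4 and y = 16.
Check: U(24, 16) = 28.

y = 16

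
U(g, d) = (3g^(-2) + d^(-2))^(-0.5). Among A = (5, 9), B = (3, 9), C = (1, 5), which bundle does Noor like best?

Evaluate utility at each bundle:
U(A) = 2.749.
U(B) = 1.701.
U(C) = 0.574.
Highest utility is A, so A ≻ B ≻ C.

Bundle A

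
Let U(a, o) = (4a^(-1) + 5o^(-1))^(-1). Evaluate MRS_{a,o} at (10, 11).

MRS = 121/125

For CES with ρ = -1, MRS = (4/5)·(o/a)^2.
At (10, 11): MRS = 121/125.
So at (10, 11) the consumer would give up 121/125 units of o for one more unit of a.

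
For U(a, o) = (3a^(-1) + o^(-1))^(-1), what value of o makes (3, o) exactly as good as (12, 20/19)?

U depends on (a, o) only through S = 3a^(-1) + o^(-1), so equal utility means equal S. At (12, 20/19): S = 1.2.
With a = 3: 3·3^(-1) = 1, so o^(-1) = 1.2 − 1 = 0.2.
Hence o = 1/0.2 = 5.
Check: U(3, 5) = 0.8333.

o = 5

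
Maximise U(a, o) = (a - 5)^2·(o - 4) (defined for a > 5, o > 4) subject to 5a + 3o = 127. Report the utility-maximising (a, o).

MU_a = 2·(a−5)·(o−4), MU_o = (a−5)^2.
MRS = (2/1)·(o−4)/(a−5).
Tangency: set MRS = p_a/p_o = 5/3.
So (2/1)·(o − 4)/(a − 5) = 5/3, i.e. (o − 4) = (5/6)·(a − 5).
Rewrite the budget in excess-of-subsistence terms: 5·(a − 5) + 3·(o − 4) = 127 − 5·5 − 3·4 = 90.
Substituting, 7.5·(a − 5) = 90, so a − 5 = 12 and a* = 17.
Then o − 4 = (5/6)·12 = 10, so o* = 14.

a* = 17, o* = 14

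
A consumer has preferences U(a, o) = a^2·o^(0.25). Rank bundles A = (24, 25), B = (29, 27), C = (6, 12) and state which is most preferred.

Evaluate utility at each bundle:
U(A) = 1287.975.
U(B) = 1917.065.
U(C) = 67.004.
Highest utility is B, so B ≻ A ≻ C.

Bundle B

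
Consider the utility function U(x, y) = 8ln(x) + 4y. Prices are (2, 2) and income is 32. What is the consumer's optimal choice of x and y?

x* = 2, y* = 14

MU_x = 8/x, MU_y = 4.
MRS = 8/x ÷ 4.
Tangency: set MRS = p_x/p_y = 2/2 = 1.
MRS depends only on x: 2/x = 1 ⇒ x* = 2/1 = 2.
From the budget, 2·y = 32 − 2·2 = 28, so y* = 14.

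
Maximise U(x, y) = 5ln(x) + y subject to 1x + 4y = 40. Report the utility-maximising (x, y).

x* = 20, y* = 5

MU_x = 5/x, MU_y = 1.
MRS = 5/x ÷ 1.
Tangency: set MRS = p_x/p_y = 1/4 = 0.25.
MRS depends only on x: 5/x = 0.25 ⇒ x* = 5/0.25 = 20.
From the budget, 4·y = 40 − 1·20 = 20, so y* = 5.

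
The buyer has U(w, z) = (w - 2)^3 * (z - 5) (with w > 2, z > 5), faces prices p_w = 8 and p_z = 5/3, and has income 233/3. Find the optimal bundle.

MU_w = 3·(w−2)^2·(z−5), MU_z = (w−2)^3.
MRS = (3/1)·(z−5)/(w−2).
Tangency: set MRS = p_w/p_z = 8/(5/3) = 4.8.
So (3/1)·(z − 5)/(w − 2) = 4.8, i.e. (z − 5) = 1.6·(w − 2).
Rewrite the budget in excess-of-subsistence terms: 8·(w − 2) + (5/3)·(z − 5) = 233/3 − 8·2 − (5/3)·5 = 160/3.
Substituting, (32/3)·(w − 2) = 160/3, so w − 2 = 5 and w* = 7.
Then z − 5 = 1.6·5 = 8, so z* = 13.

w* = 7, z* = 13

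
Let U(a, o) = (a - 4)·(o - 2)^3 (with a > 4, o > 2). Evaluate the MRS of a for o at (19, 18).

MRS = 16/45

MU_a = (o−2)^3, MU_o = 3·(a−4)·(o−2)^2.
MRS = (1/3)·(o−2)/(a−4).
At (19, 18): MRS = 16/45.
The indifference curve has slope −16/45 at this bundle.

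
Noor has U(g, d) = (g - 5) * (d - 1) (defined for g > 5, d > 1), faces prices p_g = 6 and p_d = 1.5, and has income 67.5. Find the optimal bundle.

MU_g = (d−1), MU_d = (g−5).
MRS = (d−1)/(g−5).
Tangency: set MRS = p_g/p_d = 6/1.5 = 4.
So (d − 1)/(g − 5) = 4, i.e. (d − 1) = 4·(g − 5).
Rewrite the budget in excess-of-subsistence terms: 6·(g − 5) + 1.5·(d − 1) = 67.5 − 6·5 − 1.5·1 = 36.
Substituting, 12·(g − 5) = 36, so g − 5 = 3 and g* = 8.
Then d − 1 = 4·3 = 12, so d* = 13.

g* = 8, d* = 13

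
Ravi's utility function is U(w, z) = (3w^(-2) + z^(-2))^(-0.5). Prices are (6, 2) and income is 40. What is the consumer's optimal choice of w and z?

w* = 5, z* = 5

For CES with ρ = -2, MRS = (3/1)·(z/w)^3.
Tangency: set MRS = p_w/p_z = 6/2 = 3.
So (z/w)^3 = 1; taking the cube root, z/w = 1, i.e. z = w.
Substitute into the budget 6·w + 2·z = 40: 8·w = 40, so w* = 5 and z* = 5.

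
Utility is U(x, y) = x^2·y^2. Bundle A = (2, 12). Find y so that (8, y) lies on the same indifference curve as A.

y = 3

U(2, 12) = 576.
Set U(8, y) = 576 and solve.
With x = 8: 8^2 = 64, so y^2 = 576/64 = 9; taking the square root, y = 3.
Check: U(8, 3) = 576.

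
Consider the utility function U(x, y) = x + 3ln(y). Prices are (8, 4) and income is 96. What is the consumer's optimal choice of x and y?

MU_x = 1, MU_y = 3/y.
MRS = 1 ÷ (3/y).
Tangency: set MRS = p_x/p_y = 8/4 = 2.
MRS depends only on y: (1/3)·y = 2 ⇒ y* = 2/(1/3) = 6.
From the budget, 8·x = 96 − 4·6 = 72, so x* = 9.

x* = 9, y* = 6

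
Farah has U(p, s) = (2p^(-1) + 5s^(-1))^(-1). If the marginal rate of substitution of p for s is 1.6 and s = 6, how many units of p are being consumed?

For CES with ρ = -1, MRS = (2/5)·(s/p)^2.
Setting (2/5)·(6/p)^2 = 1.6 gives (6/p)^2 = 4, so 6/p = 2 and p = 3.

p = 3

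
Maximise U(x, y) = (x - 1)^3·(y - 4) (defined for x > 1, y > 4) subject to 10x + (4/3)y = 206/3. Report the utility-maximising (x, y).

x* = 5, y* = 14

MU_x = 3·(x−1)^2·(y−4), MU_y = (x−1)^3.
MRS = (3/1)·(y−4)/(x−1).
Tangency: set MRS = p_x/p_y = 10/(4/3) = 7.5.
So (3/1)·(y − 4)/(x − 1) = 7.5, i.e. (y − 4) = 2.5·(x − 1).
Rewrite the budget in excess-of-subsistence terms: 10·(x − 1) + (4/3)·(y − 4) = 206/3 − 10·1 − (4/3)·4 = 160/3.
Substituting, (40/3)·(x − 1) = 160/3, so x − 1 = 4 and x* = 5.
Then y − 4 = 2.5·4 = 10, so y* = 14.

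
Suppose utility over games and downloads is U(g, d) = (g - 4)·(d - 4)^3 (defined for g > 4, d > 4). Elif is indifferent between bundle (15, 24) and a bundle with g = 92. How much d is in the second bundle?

U(15, 24) = 88000.
Set U(92, d) = 88000 and solve.
With g = 92: (92 − 4) = 88, so (d − 4)^3 = 88000/88 = 1000.
Taking the cube root (with d > 4): d − 4 = 10, so d = 14.
Check: U(92, 14) = 88000.

d = 14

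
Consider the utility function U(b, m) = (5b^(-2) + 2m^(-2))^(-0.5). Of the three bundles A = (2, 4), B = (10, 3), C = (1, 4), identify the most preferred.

Evaluate utility at each bundle:
U(A) = 0.853.
U(B) = 1.917.
U(C) = 0.442.
Highest utility is B, so B ≻ A ≻ C.

Bundle B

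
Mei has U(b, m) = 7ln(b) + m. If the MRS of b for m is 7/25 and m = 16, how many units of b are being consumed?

MU_b = 7/b, MU_m = 1.
MRS = 7/b ÷ 1.
MRS depends only on b: 7/b = 7/25 ⇒ b = 7/(7/25) = 25.

b = 25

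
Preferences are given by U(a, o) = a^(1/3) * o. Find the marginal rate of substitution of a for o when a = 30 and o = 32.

MRS = 16/45

MU_a = 1/3·a^(-2/3)·o and MU_o = a^(1/3).
MRS = MU_a/MU_o = (1/3)·o/a.
At (30, 32): MRS = 16/45.
The indifference curve has slope −16/45 at this bundle.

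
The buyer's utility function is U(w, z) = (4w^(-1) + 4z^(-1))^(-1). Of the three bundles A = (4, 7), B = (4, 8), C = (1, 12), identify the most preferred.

Bundle B

Evaluate utility at each bundle:
U(A) = 0.636.
U(B) = 0.667.
U(C) = 0.231.
Highest utility is B, so B ≻ A ≻ C.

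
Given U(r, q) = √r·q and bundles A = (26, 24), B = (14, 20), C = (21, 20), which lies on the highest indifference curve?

Bundle A

Evaluate utility at each bundle:
U(A) = 122.376.
U(B) = 74.833.
U(C) = 91.652.
Highest utility is A, so A ≻ C ≻ B.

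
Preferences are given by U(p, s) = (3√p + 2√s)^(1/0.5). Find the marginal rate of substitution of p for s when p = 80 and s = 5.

MRS = 0.375

For CES with ρ = 0.5, MRS = (3/2)·√(s/p).
At (80, 5): MRS = 0.375.
The indifference curve has slope −0.375 at this bundle.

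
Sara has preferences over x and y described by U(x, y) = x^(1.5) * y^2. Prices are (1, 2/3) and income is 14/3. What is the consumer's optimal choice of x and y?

MU_x = 1.5·√x·y^2 and MU_y = 2·x^(1.5)·y.
MRS = MU_x/MU_y = (0.75)·y/x.
Tangency: set MRS = p_x/p_y = 1/(2/3) = 1.5.
So (0.75)·y/x = 1.5, i.e. y = 2·x.
Substitute into the budget 1·x + (2/3)·y = 14/3: (7/3)·x = 14/3, so x* = 2.
Then y* = 2·2 = 4.

x* = 2, y* = 4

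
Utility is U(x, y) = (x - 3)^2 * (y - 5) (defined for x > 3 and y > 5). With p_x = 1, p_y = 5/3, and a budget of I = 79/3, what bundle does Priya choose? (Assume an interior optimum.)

MU_x = 2·(x−3)·(y−5), MU_y = (x−3)^2.
MRS = (2/1)·(y−5)/(x−3).
Tangency: set MRS = p_x/p_y = 1/(5/3) = 0.6.
So (2/1)·(y − 5)/(x − 3) = 0.6, i.e. (y − 5) = 0.3·(x − 3).
Rewrite the budget in excess-of-subsistence terms: 1·(x − 3) + (5/3)·(y − 5) = 79/3 − 1·3 − (5/3)·5 = 15.
Substituting, 1.5·(x − 3) = 15, so x − 3 = 10 and x* = 13.
Then y − 5 = 0.3·10 = 3, so y* = 8.

x* = 13, y* = 8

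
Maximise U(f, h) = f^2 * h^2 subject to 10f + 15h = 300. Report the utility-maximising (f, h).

MU_f = 2·f·h^2 and MU_h = 2·f^2·h.
MRS = MU_f/MU_h = h/f.
Tangency: set MRS = p_f/p_h = 10/15 = 2/3.
So h/f = 2/3, i.e. h = (2/3)·f.
Substitute into the budget 10·f + 15·h = 300: 20·f = 300, so f* = 15.
Then h* = (2/3)·15 = 10.

f* = 15, h* = 10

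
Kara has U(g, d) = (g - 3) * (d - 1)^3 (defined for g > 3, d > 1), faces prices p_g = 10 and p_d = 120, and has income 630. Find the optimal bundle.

MU_g = (d−1)^3, MU_d = 3·(g−3)·(d−1)^2.
MRS = (1/3)·(d−1)/(g−3).
Tangency: set MRS = p_g/p_d = 10/120 = 1/12.
So (1/3)·(d − 1)/(g − 3) = 1/12, i.e. (d − 1) = 0.25·(g − 3).
Rewrite the budget in excess-of-subsistence terms: 10·(g − 3) + 120·(d − 1) = 630 − 10·3 − 120·1 = 480.
Substituting, 40·(g − 3) = 480, so g − 3 = 12 and g* = 15.
Then d − 1 = 0.25·12 = 3, so d* = 4.

g* = 15, d* = 4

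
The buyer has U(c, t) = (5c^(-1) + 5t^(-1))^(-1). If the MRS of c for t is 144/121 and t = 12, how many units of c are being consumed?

c = 11

For CES with ρ = -1, MRS = (t/c)^2.
Setting (12/c)^2 = 144/121 gives 12/c = 12/11 and c = 11.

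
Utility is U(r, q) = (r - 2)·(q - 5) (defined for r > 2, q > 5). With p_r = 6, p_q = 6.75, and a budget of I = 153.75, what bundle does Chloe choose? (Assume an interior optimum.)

MU_r = (q−5), MU_q = (r−2).
MRS = (q−5)/(r−2).
Tangency: set MRS = p_r/p_q = 6/6.75 = 8/9.
So (q − 5)/(r − 2) = 8/9, i.e. (q − 5) = (8/9)·(r − 2).
Rewrite the budget in excess-of-subsistence terms: 6·(r − 2) + 6.75·(q − 5) = 153.75 − 6·2 − 6.75·5 = 108.
Substituting, 12·(r − 2) = 108, so r − 2 = 9 and r* = 11.
Then q − 5 = (8/9)·9 = 8, so q* = 13.

r* = 11, q* = 13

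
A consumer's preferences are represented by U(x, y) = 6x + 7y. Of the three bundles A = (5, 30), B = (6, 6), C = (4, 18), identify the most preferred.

Bundle A

Evaluate utility at each bundle:
U(A) = 240.
U(B) = 78.
U(C) = 150.
Highest utility is A, so A ≻ C ≻ B.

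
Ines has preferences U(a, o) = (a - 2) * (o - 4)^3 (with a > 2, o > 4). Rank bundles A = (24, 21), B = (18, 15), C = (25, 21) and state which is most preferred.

Bundle C

Evaluate utility at each bundle:
U(A) = 108086.
U(B) = 21296.
U(C) = 112999.
Highest utility is C, so C ≻ A ≻ B.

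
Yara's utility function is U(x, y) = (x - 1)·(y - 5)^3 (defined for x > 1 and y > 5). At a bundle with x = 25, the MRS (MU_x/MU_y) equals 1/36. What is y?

MU_x = (y−5)^3, MU_y = 3·(x−1)·(y−5)^2.
MRS = (1/3)·(y−5)/(x−1).
Substitute x = 25: MRS = (y − 5)/72. Setting this equal to 1/36 gives y − 5 = (1/36)·72 = 2, so y = 7.

y = 7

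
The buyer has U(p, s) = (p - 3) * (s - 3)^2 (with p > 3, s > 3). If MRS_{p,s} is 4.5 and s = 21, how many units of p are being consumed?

p = 5

MU_p = (s−3)^2, MU_s = 2·(p−3)·(s−3).
MRS = (1/2)·(s−3)/(p−3).
Substitute s = 21: MRS = 9/(p − 3). Setting this equal to 4.5 gives p − 3 = 9/4.5 = 2, so p = 5.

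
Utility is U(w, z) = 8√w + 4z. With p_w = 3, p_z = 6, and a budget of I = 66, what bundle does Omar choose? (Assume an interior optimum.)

w* = 4, z* = 9

MU_w = 8/(2√w), MU_z = 4.
MRS = 8/(2√w) ÷ 4.
Tangency: set MRS = p_w/p_z = 3/6 = 0.5.
MRS depends only on w: 1/√w = 0.5 ⇒ √w = 1/0.5 = 2 ⇒ w* = 4.
From the budget, 6·z = 66 − 3·4 = 54, so z* = 9.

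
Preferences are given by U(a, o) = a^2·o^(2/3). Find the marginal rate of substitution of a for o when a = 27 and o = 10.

MRS = 10/9

MU_a = 2·a·o^(2/3) and MU_o = 2/3·a^2·o^(-1/3).
MRS = MU_a/MU_o = (3)·o/a.
At (27, 10): MRS = 10/9.
The indifference curve has slope −10/9 at this bundle.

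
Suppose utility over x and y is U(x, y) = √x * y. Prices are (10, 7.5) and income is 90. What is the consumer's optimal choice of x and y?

MU_x = 0.5·x^(-0.5)·y and MU_y = √x.
MRS = MU_x/MU_y = (0.5)·y/x.
Tangency: set MRS = p_x/p_y = 10/7.5 = 4/3.
So (0.5)·y/x = 4/3, i.e. y = (8/3)·x.
Substitute into the budget 10·x + 7.5·y = 90: 30·x = 90, so x* = 3.
Then y* = (8/3)·3 = 8.

x* = 3, y* = 8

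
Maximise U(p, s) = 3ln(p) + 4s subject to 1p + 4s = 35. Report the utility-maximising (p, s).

MU_p = 3/p, MU_s = 4.
MRS = 3/p ÷ 4.
Tangency: set MRS = p_p/p_s = 1/4 = 0.25.
MRS depends only on p: 0.75/p = 0.25 ⇒ p* = 0.75/0.25 = 3.
From the budget, 4·s = 35 − 1·3 = 32, so s* = 8.

p* = 3, s* = 8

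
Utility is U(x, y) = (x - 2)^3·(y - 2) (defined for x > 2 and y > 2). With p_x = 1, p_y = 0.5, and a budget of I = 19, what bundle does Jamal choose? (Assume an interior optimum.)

x* = 14, y* = 10

MU_x = 3·(x−2)^2·(y−2), MU_y = (x−2)^3.
MRS = (3/1)·(y−2)/(x−2).
Tangency: set MRS = p_x/p_y = 1/0.5 = 2.
So (3/1)·(y − 2)/(x − 2) = 2, i.e. (y − 2) = (2/3)·(x − 2).
Rewrite the budget in excess-of-subsistence terms: 1·(x − 2) + 0.5·(y − 2) = 19 − 1·2 − 0.5·2 = 16.
Substituting, (4/3)·(x − 2) = 16, so x − 2 = 12 and x* = 14.
Then y − 2 = (2/3)·12 = 8, so y* = 10.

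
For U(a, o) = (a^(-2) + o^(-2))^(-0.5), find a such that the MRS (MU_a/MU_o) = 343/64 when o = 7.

For CES with ρ = -2, MRS = (o/a)^3.
Setting (7/a)^3 = 343/64 gives 7/a = 1.75 and a = 4.

a = 4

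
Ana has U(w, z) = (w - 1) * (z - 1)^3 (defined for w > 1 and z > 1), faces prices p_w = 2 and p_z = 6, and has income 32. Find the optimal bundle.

MU_w = (z−1)^3, MU_z = 3·(w−1)·(z−1)^2.
MRS = (1/3)·(z−1)/(w−1).
Tangency: set MRS = p_w/p_z = 2/6 = 1/3.
So (1/3)·(z − 1)/(w − 1) = 1/3, i.e. (z − 1) = (w − 1).
Rewrite the budget in excess-of-subsistence terms: 2·(w − 1) + 6·(z − 1) = 32 − 2·1 − 6·1 = 24.
Substituting, 8·(w − 1) = 24, so w − 1 = 3 and w* = 4.
Then z − 1 = 3, so z* = 4.

w* = 4, z* = 4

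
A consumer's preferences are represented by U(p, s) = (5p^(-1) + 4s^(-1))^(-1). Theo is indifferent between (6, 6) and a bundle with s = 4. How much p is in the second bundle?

U depends on (p, s) only through S = 5p^(-1) + 4s^(-1), so equal utility means equal S. At (6, 6): S = 1.5.
With s = 4: 4·4^(-1) = 1, so 5p^(-1) = 1.5 − 1 = 0.5, i.e. p^(-1) = 0.1.
Hence p = 1/0.1 = 10.
Check: U(10, 4) = 0.6667.

p = 10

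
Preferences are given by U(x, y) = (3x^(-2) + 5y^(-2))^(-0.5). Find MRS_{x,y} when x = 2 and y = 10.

MRS = 75

For CES with ρ = -2, MRS = (3/5)·(y/x)^3.
At (2, 10): MRS = 75.
The indifference curve has slope −75 at this bundle.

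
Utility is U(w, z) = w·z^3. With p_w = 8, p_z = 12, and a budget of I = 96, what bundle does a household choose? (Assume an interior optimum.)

MU_w = z^3 and MU_z = 3·w·z^2.
MRS = MU_w/MU_z = (1/3)·z/w.
Tangency: set MRS = p_w/p_z = 8/12 = 2/3.
So (1/3)·z/w = 2/3, i.e. z = 2·w.
Substitute into the budget 8·w + 12·z = 96: 32·w = 96, so w* = 3.
Then z* = 2·3 = 6.

w* = 3, z* = 6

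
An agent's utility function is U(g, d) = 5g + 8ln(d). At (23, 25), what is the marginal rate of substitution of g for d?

MRS = 15.625

MU_g = 5, MU_d = 8/d.
MRS = 5 ÷ (8/d).
At (23, 25): MRS = 15.625.
So at (23, 25) the consumer would give up 15.625 units of d for one more unit of g.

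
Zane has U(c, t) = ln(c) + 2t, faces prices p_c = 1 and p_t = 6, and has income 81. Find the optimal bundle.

MU_c = 1/c, MU_t = 2.
MRS = 1/c ÷ 2.
Tangency: set MRS = p_c/p_t = 1/6.
MRS depends only on c: 0.5/c = 1/6 ⇒ c* = 0.5/(1/6) = 3.
From the budget, 6·t = 81 − 1·3 = 78, so t* = 13.

c* = 3, t* = 13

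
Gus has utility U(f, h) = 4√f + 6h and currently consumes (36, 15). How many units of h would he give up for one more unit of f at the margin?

MRS = 1/18

MU_f = 4/(2√f), MU_h = 6.
MRS = 4/(2√f) ÷ 6.
At (36, 15): MRS = 1/18.
That is, one extra unit of f is worth 1/18 units of h at the margin.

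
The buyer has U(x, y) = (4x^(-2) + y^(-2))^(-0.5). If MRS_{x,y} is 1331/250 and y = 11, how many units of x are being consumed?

x = 10

For CES with ρ = -2, MRS = (4/1)·(y/x)^3.
Setting (4/1)·(11/x)^3 = 1331/250 gives (11/x)^3 = 1331/1000, so 11/x = 1.1 and x = 10.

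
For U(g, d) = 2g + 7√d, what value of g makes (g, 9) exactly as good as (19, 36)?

g = 29.5

U(19, 36) = 80.
Set U(g, 9) = 80 and solve.
With d = 9: √9 = 3, so 2g = 80 − 7·3 = 59 and g = 29.5.
Check: U(29.5, 9) = 80.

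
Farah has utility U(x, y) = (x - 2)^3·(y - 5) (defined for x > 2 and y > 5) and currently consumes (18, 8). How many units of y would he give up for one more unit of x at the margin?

MU_x = 3·(x−2)^2·(y−5), MU_y = (x−2)^3.
MRS = (3/1)·(y−5)/(x−2).
At (18, 8): MRS = 9/16.
So at (18, 8) the consumer would give up 9/16 units of y for one more unit of x.

MRS = 9/16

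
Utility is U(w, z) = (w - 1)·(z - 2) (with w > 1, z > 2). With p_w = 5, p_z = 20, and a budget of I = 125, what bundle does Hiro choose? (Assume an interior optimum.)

MU_w = (z−2), MU_z = (w−1).
MRS = (z−2)/(w−1).
Tangency: set MRS = p_w/p_z = 5/20 = 0.25.
So (z − 2)/(w − 1) = 0.25, i.e. (z − 2) = 0.25·(w − 1).
Rewrite the budget in excess-of-subsistence terms: 5·(w − 1) + 20·(z − 2) = 125 − 5·1 − 20·2 = 80.
Substituting, 10·(w − 1) = 80, so w − 1 = 8 and w* = 9.
Then z − 2 = 0.25·8 = 2, so z* = 4.

w* = 9, z* = 4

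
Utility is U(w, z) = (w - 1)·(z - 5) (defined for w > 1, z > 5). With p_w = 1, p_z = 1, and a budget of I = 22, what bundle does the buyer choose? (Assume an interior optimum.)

w* = 9, z* = 13

MU_w = (z−5), MU_z = (w−1).
MRS = (z−5)/(w−1).
Tangency: set MRS = p_w/p_z = 1/1 = 1.
So (z − 5)/(w − 1) = 1, i.e. (z − 5) = (w − 1).
Rewrite the budget in excess-of-subsistence terms: 1·(w − 1) + 1·(z − 5) = 22 − 1·1 − 1·5 = 16.
Substituting, 2·(w − 1) = 16, so w − 1 = 8 and w* = 9.
Then z − 5 = 8, so z* = 13.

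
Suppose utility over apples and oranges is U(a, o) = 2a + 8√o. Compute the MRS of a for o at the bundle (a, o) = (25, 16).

MRS = 2

MU_a = 2, MU_o = 8/(2√o).
MRS = 2 ÷ (8/(2√o)).
At (25, 16): MRS = 2.
The indifference curve has slope −2 at this bundle.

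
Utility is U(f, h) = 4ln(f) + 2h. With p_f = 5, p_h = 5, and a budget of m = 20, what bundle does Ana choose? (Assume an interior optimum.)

f* = 2, h* = 2

MU_f = 4/f, MU_h = 2.
MRS = 4/f ÷ 2.
Tangency: set MRS = p_f/p_h = 5/5 = 1.
MRS depends only on f: 2/f = 1 ⇒ f* = 2/1 = 2.
From the budget, 5·h = 20 − 5·2 = 10, so h* = 2.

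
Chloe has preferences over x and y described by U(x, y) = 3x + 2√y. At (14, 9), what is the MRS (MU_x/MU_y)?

MRS = 9

MU_x = 3, MU_y = 2/(2√y).
MRS = 3 ÷ (2/(2√y)).
At (14, 9): MRS = 9.
That is, one extra unit of x is worth 9 units of y at the margin.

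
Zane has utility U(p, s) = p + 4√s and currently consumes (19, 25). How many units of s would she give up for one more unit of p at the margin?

MRS = 2.5

MU_p = 1, MU_s = 4/(2√s).
MRS = 1 ÷ (4/(2√s)).
At (19, 25): MRS = 2.5.
That is, one extra unit of p is worth 2.5 units of s at the margin.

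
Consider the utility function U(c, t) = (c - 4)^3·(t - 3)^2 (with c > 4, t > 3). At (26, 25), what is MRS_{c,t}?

MRS = 1.5

MU_c = 3·(c−4)^2·(t−3)^2, MU_t = 2·(c−4)^3·(t−3).
MRS = (3/2)·(t−3)/(c−4).
At (26, 25): MRS = 1.5.
The indifference curve has slope −1.5 at this bundle.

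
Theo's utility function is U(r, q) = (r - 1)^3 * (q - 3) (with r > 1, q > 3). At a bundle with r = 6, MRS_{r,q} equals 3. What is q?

q = 8

MU_r = 3·(r−1)^2·(q−3), MU_q = (r−1)^3.
MRS = (3/1)·(q−3)/(r−1).
Substitute r = 6: MRS = (q − 3)/(5/3). Setting this equal to 3 gives q − 3 = 3·(5/3) = 5, so q = 8.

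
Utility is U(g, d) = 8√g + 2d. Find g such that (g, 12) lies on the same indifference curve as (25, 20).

U(25, 20) = 80.
Set U(g, 12) = 80 and solve.
With d = 12: 8√g = 80 − 2·12 = 56, so √g = 7 and g = 49.
Check: U(49, 12) = 80.

g = 49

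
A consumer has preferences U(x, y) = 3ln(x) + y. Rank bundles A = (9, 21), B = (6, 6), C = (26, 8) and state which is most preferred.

Evaluate utility at each bundle:
U(A) = 27.592.
U(B) = 11.375.
U(C) = 17.774.
Highest utility is A, so A ≻ C ≻ B.

Bundle A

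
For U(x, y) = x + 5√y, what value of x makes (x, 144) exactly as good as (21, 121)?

U(21, 121) = 76.
Set U(x, 144) = 76 and solve.
With y = 144: √144 = 12, so x = 76 − 5·12 = 16.
Check: U(16, 144) = 76.

x = 16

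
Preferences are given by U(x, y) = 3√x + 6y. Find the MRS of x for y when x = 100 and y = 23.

MRS = 1/40

MU_x = 3/(2√x), MU_y = 6.
MRS = 3/(2√x) ÷ 6.
At (100, 23): MRS = 1/40.
So at (100, 23) the consumer would give up 1/40 units of y for one more unit of x.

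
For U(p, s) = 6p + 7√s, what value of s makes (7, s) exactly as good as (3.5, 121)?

s = 64

U(3.5, 121) = 98.
Set U(7, s) = 98 and solve.
With p = 7: 7√s = 98 − 6·7 = 56, so √s = 8 and s = 64.
Check: U(7, 64) = 98.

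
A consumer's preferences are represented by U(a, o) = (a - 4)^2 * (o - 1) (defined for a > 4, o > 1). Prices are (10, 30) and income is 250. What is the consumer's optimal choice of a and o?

a* = 16, o* = 3

MU_a = 2·(a−4)·(o−1), MU_o = (a−4)^2.
MRS = (2/1)·(o−1)/(a−4).
Tangency: set MRS = p_a/p_o = 10/30 = 1/3.
So (2/1)·(o − 1)/(a − 4) = 1/3, i.e. (o − 1) = (1/6)·(a − 4).
Rewrite the budget in excess-of-subsistence terms: 10·(a − 4) + 30·(o − 1) = 250 − 10·4 − 30·1 = 180.
Substituting, 15·(a − 4) = 180, so a − 4 = 12 and a* = 16.
Then o − 1 = (1/6)·12 = 2, so o* = 3.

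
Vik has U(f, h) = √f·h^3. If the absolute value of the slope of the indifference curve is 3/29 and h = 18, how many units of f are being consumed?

f = 29

MU_f = 0.5·f^(-0.5)·h^3 and MU_h = 3·√f·h^2.
MRS = MU_f/MU_h = (1/6)·h/f.
Substitute h = 18: MRS = 3/f. Setting 3/f = 3/29 gives f = 3/(3/29) = 29.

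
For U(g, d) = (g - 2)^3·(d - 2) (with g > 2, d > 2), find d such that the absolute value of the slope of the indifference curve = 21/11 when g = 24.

d = 16

MU_g = 3·(g−2)^2·(d−2), MU_d = (g−2)^3.
MRS = (3/1)·(d−2)/(g−2).
Substitute g = 24: MRS = (d − 2)/(22/3). Setting this equal to 21/11 gives d − 2 = (21/11)·(22/3) = 14, so d = 16.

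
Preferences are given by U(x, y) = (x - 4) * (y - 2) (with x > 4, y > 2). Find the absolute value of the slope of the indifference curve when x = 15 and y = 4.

MRS = 2/11

MU_x = (y−2), MU_y = (x−4).
MRS = (y−2)/(x−4).
At (15, 4): MRS = 2/11.
That is, one extra unit of x is worth 2/11 units of y at the margin.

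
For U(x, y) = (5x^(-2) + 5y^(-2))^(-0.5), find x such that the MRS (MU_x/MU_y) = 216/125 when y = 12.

For CES with ρ = -2, MRS = (y/x)^3.
Setting (12/x)^3 = 216/125 gives 12/x = 1.2 and x = 10.

x = 10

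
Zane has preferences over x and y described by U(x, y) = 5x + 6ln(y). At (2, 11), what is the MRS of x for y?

MRS = 55/6

MU_x = 5, MU_y = 6/y.
MRS = 5 ÷ (6/y).
At (2, 11): MRS = 55/6.
The indifference curve has slope −55/6 at this bundle.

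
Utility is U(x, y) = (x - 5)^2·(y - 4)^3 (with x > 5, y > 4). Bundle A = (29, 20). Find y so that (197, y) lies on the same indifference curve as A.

y = 8

U(29, 20) = 2359296.
Set U(197, y) = 2359296 and solve.
With x = 197: (197 − 5)^2 = 36864, so (y − 4)^3 = 2359296/36864 = 64.
Taking the cube root (with y > 4): y − 4 = 4, so y = 8.
Check: U(197, 8) = 2359296.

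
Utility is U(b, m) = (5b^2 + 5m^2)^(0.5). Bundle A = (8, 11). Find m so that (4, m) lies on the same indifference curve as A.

U depends on (b, m) only through S = 5b^2 + 5m^2, so equal utility means equal S. At (8, 11): S = 925.
With b = 4: 5·4^2 = 80, so 5m^2 = 925 − 80 = 845, i.e. m^2 = 169.
Hence m = √169 = 13.
Check: U(4, 13) = 30.4138.

m = 13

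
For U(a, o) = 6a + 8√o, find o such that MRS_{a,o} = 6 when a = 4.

o = 16

MU_a = 6, MU_o = 8/(2√o).
MRS = 6 ÷ (8/(2√o)).
MRS depends only on o: 1.5·√o = 6 ⇒ √o = 6/1.5 = 4 ⇒ o = 16.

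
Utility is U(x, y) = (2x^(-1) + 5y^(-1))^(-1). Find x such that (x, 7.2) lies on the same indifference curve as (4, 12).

U depends on (x, y) only through S = 2x^(-1) + 5y^(-1), so equal utility means equal S. At (4, 12): S = 11/12.
With y = 7.2: 5·7.2^(-1) = 25/36, so 2x^(-1) = 11/12 − 25/36 = 2/9, i.e. x^(-1) = 1/9.
Hence x = 1/(1/9) = 9.
Check: U(9, 7.2) = 1.0909.

x = 9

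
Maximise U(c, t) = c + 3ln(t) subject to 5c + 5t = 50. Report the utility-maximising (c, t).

MU_c = 1, MU_t = 3/t.
MRS = 1 ÷ (3/t).
Tangency: set MRS = p_c/p_t = 5/5 = 1.
MRS depends only on t: (1/3)·t = 1 ⇒ t* = 1/(1/3) = 3.
From the budget, 5·c = 50 − 5·3 = 35, so c* = 7.

c* = 7, t* = 3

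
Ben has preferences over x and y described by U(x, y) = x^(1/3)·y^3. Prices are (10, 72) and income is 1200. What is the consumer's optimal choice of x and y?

x* = 12, y* = 15

MU_x = 1/3·x^(-2/3)·y^3 and MU_y = 3·x^(1/3)·y^2.
MRS = MU_x/MU_y = (1/9)·y/x.
Tangency: set MRS = p_x/p_y = 10/72 = 5/36.
So (1/9)·y/x = 5/36, i.e. y = 1.25·x.
Substitute into the budget 10·x + 72·y = 1200: 100·x = 1200, so x* = 12.
Then y* = 1.25·12 = 15.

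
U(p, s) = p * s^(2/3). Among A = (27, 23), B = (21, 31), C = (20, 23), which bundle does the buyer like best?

Bundle A

Evaluate utility at each bundle:
U(A) = 218.365.
U(B) = 207.234.
U(C) = 161.752.
Highest utility is A, so A ≻ B ≻ C.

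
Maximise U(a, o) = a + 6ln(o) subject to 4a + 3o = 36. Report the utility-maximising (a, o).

MU_a = 1, MU_o = 6/o.
MRS = 1 ÷ (6/o).
Tangency: set MRS = p_a/p_o = 4/3.
MRS depends only on o: (1/6)·o = 4/3 ⇒ o* = (4/3)/(1/6) = 8.
From the budget, 4·a = 36 − 3·8 = 12, so a* = 3.

a* = 3, o* = 8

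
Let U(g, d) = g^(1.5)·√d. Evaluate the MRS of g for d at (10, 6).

MRS = 1.8

MU_g = 1.5·√g·√d and MU_d = 0.5·g^(1.5)·d^(-0.5).
MRS = MU_g/MU_d = (3)·d/g.
At (10, 6): MRS = 1.8.
The indifference curve has slope −1.8 at this bundle.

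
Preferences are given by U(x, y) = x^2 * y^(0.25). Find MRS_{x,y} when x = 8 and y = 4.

MRS = 4

MU_x = 2·x·y^(0.25) and MU_y = 0.25·x^2·y^(-0.75).
MRS = MU_x/MU_y = (8)·y/x.
At (8, 4): MRS = 4.
The indifference curve has slope −4 at this bundle.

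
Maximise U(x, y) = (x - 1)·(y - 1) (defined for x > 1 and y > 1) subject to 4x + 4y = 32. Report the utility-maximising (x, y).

MU_x = (y−1), MU_y = (x−1).
MRS = (y−1)/(x−1).
Tangency: set MRS = p_x/p_y = 4/4 = 1.
So (y − 1)/(x − 1) = 1, i.e. (y − 1) = (x − 1).
Rewrite the budget in excess-of-subsistence terms: 4·(x − 1) + 4·(y − 1) = 32 − 4·1 − 4·1 = 24.
Substituting, 8·(x − 1) = 24, so x − 1 = 3 and x* = 4.
Then y − 1 = 3, so y* = 4.

x* = 4, y* = 4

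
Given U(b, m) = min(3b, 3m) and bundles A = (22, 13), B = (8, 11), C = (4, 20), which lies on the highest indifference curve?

Bundle A

Evaluate utility at each bundle:
U(A) = 39.
U(B) = 24.
U(C) = 12.
Highest utility is A, so A ≻ B ≻ C.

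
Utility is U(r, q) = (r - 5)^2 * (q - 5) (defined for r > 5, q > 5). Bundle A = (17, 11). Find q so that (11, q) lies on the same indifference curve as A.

U(17, 11) = 864.
Set U(11, q) = 864 and solve.
With r = 11: (11 − 5)^2 = 36, so (q − 5) = 864/36 = 24.
So q = 5 + 24 = 29.
Check: U(11, 29) = 864.

q = 29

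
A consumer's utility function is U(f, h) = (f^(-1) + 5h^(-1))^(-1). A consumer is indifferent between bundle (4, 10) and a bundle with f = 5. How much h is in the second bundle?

h = 100/11

U depends on (f, h) only through S = f^(-1) + 5h^(-1), so equal utility means equal S. At (4, 10): S = 0.75.
With f = 5: 5^(-1) = 0.2, so 5h^(-1) = 0.75 − 0.2 = 0.55, i.e. h^(-1) = 11/100.
Hence h = 1/(11/100) = 100/11.
Check: U(5, 100/11) = 1.3333.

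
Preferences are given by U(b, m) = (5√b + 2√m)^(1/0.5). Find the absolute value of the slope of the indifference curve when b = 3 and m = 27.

MRS = 7.5

For CES with ρ = 0.5, MRS = (5/2)·√(m/b).
At (3, 27): MRS = 7.5.
The indifference curve has slope −7.5 at this bundle.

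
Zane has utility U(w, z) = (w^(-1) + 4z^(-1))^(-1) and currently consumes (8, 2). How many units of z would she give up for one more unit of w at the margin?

MRS = 1/64

For CES with ρ = -1, MRS = (1/4)·(z/w)^2.
At (8, 2): MRS = 1/64.
That is, one extra unit of w is worth 1/64 units of z at the margin.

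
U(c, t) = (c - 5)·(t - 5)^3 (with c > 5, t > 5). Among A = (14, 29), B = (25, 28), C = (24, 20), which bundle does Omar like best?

Evaluate utility at each bundle:
U(A) = 124416.
U(B) = 243340.
U(C) = 64125.
Highest utility is B, so B ≻ A ≻ C.

Bundle B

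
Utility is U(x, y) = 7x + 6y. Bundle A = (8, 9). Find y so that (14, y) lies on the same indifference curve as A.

U(8, 9) = 110.
Set U(14, y) = 110 and solve.
7·14 + 6y = 110 ⇒ 6y = 12 ⇒ y = 2.
Check: U(14, 2) = 110.

y = 2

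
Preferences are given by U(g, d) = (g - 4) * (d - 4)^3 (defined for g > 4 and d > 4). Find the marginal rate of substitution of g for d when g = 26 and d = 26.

MU_g = (d−4)^3, MU_d = 3·(g−4)·(d−4)^2.
MRS = (1/3)·(d−4)/(g−4).
At (26, 26): MRS = 1/3.
The indifference curve has slope −1/3 at this bundle.

MRS = 1/3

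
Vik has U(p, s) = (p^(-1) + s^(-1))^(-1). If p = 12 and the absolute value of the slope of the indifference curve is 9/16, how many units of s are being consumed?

s = 9

For CES with ρ = -1, MRS = (s/p)^2.
Setting (s/12)^2 = 9/16 gives s/12 = 0.75 and s = 9.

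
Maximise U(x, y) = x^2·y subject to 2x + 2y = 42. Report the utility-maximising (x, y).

x* = 14, y* = 7

MU_x = 2·x·y and MU_y = x^2.
MRS = MU_x/MU_y = (2/1)·y/x.
Tangency: set MRS = p_x/p_y = 2/2 = 1.
So (2/1)·y/x = 1, i.e. y = 0.5·x.
Substitute into the budget 2·x + 2·y = 42: 3·x = 42, so x* = 14.
Then y* = 0.5·14 = 7.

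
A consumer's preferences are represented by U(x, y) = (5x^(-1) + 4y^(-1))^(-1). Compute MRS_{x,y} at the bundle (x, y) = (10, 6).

For CES with ρ = -1, MRS = (5/4)·(y/x)^2.
At (10, 6): MRS = 0.45.
That is, one extra unit of x is worth 0.45 units of y at the margin.

MRS = 0.45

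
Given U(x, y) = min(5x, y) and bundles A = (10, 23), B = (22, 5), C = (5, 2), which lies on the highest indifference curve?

Bundle A

Evaluate utility at each bundle:
U(A) = 23.
U(B) = 5.
U(C) = 2.
Highest utility is A, so A ≻ B ≻ C.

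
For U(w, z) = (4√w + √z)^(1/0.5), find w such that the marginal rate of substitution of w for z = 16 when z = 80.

w = 5

For CES with ρ = 0.5, MRS = (4/1)·√(z/w).
Setting (4/1)·√(80/w) = 16 gives √(80/w) = 4, so 80/w = 16 and w = 5.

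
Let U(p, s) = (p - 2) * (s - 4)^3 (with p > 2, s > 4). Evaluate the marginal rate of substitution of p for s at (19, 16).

MRS = 4/17

MU_p = (s−4)^3, MU_s = 3·(p−2)·(s−4)^2.
MRS = (1/3)·(s−4)/(p−2).
At (19, 16): MRS = 4/17.
So at (19, 16) the consumer would give up 4/17 units of s for one more unit of p.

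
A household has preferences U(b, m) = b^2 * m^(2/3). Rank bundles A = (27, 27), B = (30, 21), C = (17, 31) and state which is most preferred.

Bundle B

Evaluate utility at each bundle:
U(A) = 6561.000.
U(B) = 6850.496.
U(C) = 2851.931.
Highest utility is B, so B ≻ A ≻ C.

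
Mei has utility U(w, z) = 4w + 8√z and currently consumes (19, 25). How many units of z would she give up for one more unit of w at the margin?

MU_w = 4, MU_z = 8/(2√z).
MRS = 4 ÷ (8/(2√z)).
At (19, 25): MRS = 5.
The indifference curve has slope −5 at this bundle.

MRS = 5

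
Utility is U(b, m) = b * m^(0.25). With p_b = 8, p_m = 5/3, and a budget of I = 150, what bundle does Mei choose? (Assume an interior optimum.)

b* = 15, m* = 18

MU_b = m^(0.25) and MU_m = 0.25·b·m^(-0.75).
MRS = MU_b/MU_m = (4)·m/b.
Tangency: set MRS = p_b/p_m = 8/(5/3) = 4.8.
So (4)·m/b = 4.8, i.e. m = 1.2·b.
Substitute into the budget 8·b + (5/3)·m = 150: 10·b = 150, so b* = 15.
Then m* = 1.2·15 = 18.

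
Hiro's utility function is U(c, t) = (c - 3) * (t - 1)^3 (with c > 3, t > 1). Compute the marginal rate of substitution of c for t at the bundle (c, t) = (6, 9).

MRS = 8/9

MU_c = (t−1)^3, MU_t = 3·(c−3)·(t−1)^2.
MRS = (1/3)·(t−1)/(c−3).
At (6, 9): MRS = 8/9.
That is, one extra unit of c is worth 8/9 units of t at the margin.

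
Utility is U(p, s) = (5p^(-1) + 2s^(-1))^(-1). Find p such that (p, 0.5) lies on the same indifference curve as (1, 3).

p = 3

U depends on (p, s) only through S = 5p^(-1) + 2s^(-1), so equal utility means equal S. At (1, 3): S = 17/3.
With s = 0.5: 2·0.5^(-1) = 4, so 5p^(-1) = 17/3 − 4 = 5/3, i.e. p^(-1) = 1/3.
Hence p = 1/(1/3) = 3.
Check: U(3, 0.5) = 0.1765.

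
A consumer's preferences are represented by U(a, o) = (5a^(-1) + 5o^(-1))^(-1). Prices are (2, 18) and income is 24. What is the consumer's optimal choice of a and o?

For CES with ρ = -1, MRS = (o/a)^2.
Tangency: set MRS = p_a/p_o = 2/18 = 1/9.
So (o/a)^2 = 1/9; taking the square root, o/a = 1/3, i.e. o = (1/3)·a.
Substitute into the budget 2·a + 18·o = 24: 8·a = 24, so a* = 3 and o* = (1/3)·3 = 1.

a* = 3, o* = 1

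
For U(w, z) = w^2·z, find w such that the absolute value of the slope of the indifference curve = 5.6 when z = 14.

w = 5

MU_w = 2·w·z and MU_z = w^2.
MRS = MU_w/MU_z = (2/1)·z/w.
Substitute z = 14: MRS = 28/w. Setting 28/w = 5.6 gives w = 28/5.6 = 5.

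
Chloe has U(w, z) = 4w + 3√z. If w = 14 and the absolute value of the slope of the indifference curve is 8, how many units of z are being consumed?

MU_w = 4, MU_z = 3/(2√z).
MRS = 4 ÷ (3/(2√z)).
MRS depends only on z: (8/3)·√z = 8 ⇒ √z = 8/(8/3) = 3 ⇒ z = 9.

z = 9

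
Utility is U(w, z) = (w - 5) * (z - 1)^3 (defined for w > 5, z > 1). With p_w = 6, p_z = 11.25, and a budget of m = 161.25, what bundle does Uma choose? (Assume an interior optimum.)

MU_w = (z−1)^3, MU_z = 3·(w−5)·(z−1)^2.
MRS = (1/3)·(z−1)/(w−5).
Tangency: set MRS = p_w/p_z = 6/11.25 = 8/15.
So (1/3)·(z − 1)/(w − 5) = 8/15, i.e. (z − 1) = 1.6·(w − 5).
Rewrite the budget in excess-of-subsistence terms: 6·(w − 5) + 11.25·(z − 1) = 161.25 − 6·5 − 11.25·1 = 120.
Substituting, 24·(w − 5) = 120, so w − 5 = 5 and w* = 10.
Then z − 1 = 1.6·5 = 8, so z* = 9.

w* = 10, z* = 9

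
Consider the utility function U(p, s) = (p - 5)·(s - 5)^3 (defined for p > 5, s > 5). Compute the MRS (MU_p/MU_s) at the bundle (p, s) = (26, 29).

MU_p = (s−5)^3, MU_s = 3·(p−5)·(s−5)^2.
MRS = (1/3)·(s−5)/(p−5).
At (26, 29): MRS = 8/21.
That is, one extra unit of p is worth 8/21 units of s at the margin.

MRS = 8/21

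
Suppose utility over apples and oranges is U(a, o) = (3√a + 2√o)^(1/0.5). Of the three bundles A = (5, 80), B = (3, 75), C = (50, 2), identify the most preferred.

Bundle A

Evaluate utility at each bundle:
U(A) = 605.000.
U(B) = 507.000.
U(C) = 578.000.
Highest utility is A, so A ≻ C ≻ B.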